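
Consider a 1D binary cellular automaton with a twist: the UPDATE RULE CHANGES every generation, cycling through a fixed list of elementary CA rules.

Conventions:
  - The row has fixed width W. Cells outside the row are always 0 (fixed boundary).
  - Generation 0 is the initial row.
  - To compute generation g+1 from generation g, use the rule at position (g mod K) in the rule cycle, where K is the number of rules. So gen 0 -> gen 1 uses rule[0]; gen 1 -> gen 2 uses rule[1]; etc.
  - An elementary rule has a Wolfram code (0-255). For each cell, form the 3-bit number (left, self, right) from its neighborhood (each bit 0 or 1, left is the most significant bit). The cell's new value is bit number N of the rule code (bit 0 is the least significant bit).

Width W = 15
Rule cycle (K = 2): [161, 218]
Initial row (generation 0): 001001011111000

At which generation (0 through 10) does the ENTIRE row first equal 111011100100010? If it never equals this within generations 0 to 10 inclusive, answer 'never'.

Answer: never

Derivation:
Gen 0: 001001011111000
Gen 1 (rule 161): 100000101110011
Gen 2 (rule 218): 010001001111111
Gen 3 (rule 161): 000100000111110
Gen 4 (rule 218): 001010001111111
Gen 5 (rule 161): 100100100111110
Gen 6 (rule 218): 011011011111111
Gen 7 (rule 161): 000100101111110
Gen 8 (rule 218): 001011001111111
Gen 9 (rule 161): 100100000111110
Gen 10 (rule 218): 011010001111111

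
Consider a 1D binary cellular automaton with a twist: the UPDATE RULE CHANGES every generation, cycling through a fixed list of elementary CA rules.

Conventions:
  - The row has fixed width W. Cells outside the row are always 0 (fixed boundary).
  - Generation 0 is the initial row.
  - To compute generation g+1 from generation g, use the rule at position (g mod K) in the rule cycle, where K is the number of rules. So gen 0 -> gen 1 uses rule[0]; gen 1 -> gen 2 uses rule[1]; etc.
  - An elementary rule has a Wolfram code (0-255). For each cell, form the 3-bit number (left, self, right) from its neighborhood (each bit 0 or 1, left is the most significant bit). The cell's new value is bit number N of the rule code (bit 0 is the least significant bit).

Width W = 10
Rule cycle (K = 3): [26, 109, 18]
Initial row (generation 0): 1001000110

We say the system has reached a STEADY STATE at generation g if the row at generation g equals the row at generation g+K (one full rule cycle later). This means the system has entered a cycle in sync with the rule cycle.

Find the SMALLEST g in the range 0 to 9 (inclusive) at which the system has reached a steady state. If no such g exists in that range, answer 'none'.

Answer: 3

Derivation:
Gen 0: 1001000110
Gen 1 (rule 26): 0110101101
Gen 2 (rule 109): 0111111111
Gen 3 (rule 18): 1000000000
Gen 4 (rule 26): 0100000000
Gen 5 (rule 109): 0101111111
Gen 6 (rule 18): 1000000000
Gen 7 (rule 26): 0100000000
Gen 8 (rule 109): 0101111111
Gen 9 (rule 18): 1000000000
Gen 10 (rule 26): 0100000000
Gen 11 (rule 109): 0101111111
Gen 12 (rule 18): 1000000000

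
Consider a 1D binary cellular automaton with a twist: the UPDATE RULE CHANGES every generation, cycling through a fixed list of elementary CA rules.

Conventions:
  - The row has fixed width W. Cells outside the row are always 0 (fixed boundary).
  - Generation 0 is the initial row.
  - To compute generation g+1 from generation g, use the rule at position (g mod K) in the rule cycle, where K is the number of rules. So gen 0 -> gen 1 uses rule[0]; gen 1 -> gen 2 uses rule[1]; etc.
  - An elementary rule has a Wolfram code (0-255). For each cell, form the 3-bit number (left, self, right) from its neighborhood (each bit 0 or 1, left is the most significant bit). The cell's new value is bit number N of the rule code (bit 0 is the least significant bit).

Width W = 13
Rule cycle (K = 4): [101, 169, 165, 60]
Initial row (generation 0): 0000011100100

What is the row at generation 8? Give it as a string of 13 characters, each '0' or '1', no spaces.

Answer: 1111000110001

Derivation:
Gen 0: 0000011100100
Gen 1 (rule 101): 1111000100101
Gen 2 (rule 169): 1110010000010
Gen 3 (rule 165): 0100010111010
Gen 4 (rule 60): 0110011100111
Gen 5 (rule 101): 0010000100001
Gen 6 (rule 169): 1000110001100
Gen 7 (rule 165): 1010000100001
Gen 8 (rule 60): 1111000110001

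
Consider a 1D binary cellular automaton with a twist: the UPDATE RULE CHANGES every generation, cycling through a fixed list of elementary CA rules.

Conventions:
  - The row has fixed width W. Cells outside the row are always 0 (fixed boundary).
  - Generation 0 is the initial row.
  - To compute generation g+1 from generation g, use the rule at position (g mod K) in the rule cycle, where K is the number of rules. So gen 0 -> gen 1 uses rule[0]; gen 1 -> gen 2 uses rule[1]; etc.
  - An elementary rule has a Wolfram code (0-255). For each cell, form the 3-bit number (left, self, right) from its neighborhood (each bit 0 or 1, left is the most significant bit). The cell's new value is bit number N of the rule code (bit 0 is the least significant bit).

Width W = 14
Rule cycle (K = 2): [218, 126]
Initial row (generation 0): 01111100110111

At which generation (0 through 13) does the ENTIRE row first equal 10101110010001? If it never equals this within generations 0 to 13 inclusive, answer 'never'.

Gen 0: 01111100110111
Gen 1 (rule 218): 11111111110111
Gen 2 (rule 126): 10000000011101
Gen 3 (rule 218): 01000000111100
Gen 4 (rule 126): 11100001100110
Gen 5 (rule 218): 11110011111111
Gen 6 (rule 126): 10011110000001
Gen 7 (rule 218): 01111111000010
Gen 8 (rule 126): 11000001100111
Gen 9 (rule 218): 11100011111111
Gen 10 (rule 126): 10110110000001
Gen 11 (rule 218): 00110111000010
Gen 12 (rule 126): 01111101100111
Gen 13 (rule 218): 11111101111111

Answer: never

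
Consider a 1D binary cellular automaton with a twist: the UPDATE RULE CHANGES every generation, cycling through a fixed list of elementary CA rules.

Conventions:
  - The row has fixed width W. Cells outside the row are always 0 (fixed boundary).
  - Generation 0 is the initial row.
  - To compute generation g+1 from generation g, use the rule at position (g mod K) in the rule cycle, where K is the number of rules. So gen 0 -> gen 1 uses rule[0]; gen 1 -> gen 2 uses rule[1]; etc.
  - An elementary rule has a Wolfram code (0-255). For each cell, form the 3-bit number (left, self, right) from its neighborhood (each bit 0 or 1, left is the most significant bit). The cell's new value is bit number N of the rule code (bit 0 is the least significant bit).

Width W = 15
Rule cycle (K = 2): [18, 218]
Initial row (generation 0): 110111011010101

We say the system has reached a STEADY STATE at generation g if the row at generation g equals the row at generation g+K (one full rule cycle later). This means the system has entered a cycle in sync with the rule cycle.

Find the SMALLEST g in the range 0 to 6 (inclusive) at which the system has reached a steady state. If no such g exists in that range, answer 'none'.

Answer: 1

Derivation:
Gen 0: 110111011010101
Gen 1 (rule 18): 000000000000000
Gen 2 (rule 218): 000000000000000
Gen 3 (rule 18): 000000000000000
Gen 4 (rule 218): 000000000000000
Gen 5 (rule 18): 000000000000000
Gen 6 (rule 218): 000000000000000
Gen 7 (rule 18): 000000000000000
Gen 8 (rule 218): 000000000000000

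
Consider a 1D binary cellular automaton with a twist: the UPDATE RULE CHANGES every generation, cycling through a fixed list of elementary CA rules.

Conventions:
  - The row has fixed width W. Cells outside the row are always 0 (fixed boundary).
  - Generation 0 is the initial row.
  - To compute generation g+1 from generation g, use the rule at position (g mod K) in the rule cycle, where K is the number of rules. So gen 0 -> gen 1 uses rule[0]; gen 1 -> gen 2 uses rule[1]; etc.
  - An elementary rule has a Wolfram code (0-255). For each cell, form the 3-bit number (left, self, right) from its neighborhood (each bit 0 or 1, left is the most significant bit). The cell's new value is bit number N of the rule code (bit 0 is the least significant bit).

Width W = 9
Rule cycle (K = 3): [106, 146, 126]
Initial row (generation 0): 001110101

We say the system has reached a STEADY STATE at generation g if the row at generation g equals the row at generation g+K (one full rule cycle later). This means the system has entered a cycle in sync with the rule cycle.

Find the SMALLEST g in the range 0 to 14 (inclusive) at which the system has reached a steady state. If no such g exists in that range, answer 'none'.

Gen 0: 001110101
Gen 1 (rule 106): 011011010
Gen 2 (rule 146): 100000001
Gen 3 (rule 126): 110000011
Gen 4 (rule 106): 110000111
Gen 5 (rule 146): 001001010
Gen 6 (rule 126): 011111111
Gen 7 (rule 106): 110000001
Gen 8 (rule 146): 001000010
Gen 9 (rule 126): 011100111
Gen 10 (rule 106): 110101101
Gen 11 (rule 146): 000000000
Gen 12 (rule 126): 000000000
Gen 13 (rule 106): 000000000
Gen 14 (rule 146): 000000000
Gen 15 (rule 126): 000000000
Gen 16 (rule 106): 000000000
Gen 17 (rule 146): 000000000

Answer: 11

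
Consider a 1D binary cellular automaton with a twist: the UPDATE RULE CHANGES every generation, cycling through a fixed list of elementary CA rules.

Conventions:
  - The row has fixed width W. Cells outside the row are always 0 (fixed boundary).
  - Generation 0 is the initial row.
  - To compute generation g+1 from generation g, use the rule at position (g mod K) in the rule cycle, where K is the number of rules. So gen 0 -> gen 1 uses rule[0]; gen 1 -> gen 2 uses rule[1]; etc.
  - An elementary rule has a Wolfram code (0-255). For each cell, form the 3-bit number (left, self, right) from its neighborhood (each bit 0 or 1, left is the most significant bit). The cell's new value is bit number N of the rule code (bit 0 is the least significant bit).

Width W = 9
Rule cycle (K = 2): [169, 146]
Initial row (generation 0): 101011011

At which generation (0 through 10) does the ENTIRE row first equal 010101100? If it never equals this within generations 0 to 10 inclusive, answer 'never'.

Gen 0: 101011011
Gen 1 (rule 169): 010110110
Gen 2 (rule 146): 100000001
Gen 3 (rule 169): 001111100
Gen 4 (rule 146): 010111010
Gen 5 (rule 169): 001110100
Gen 6 (rule 146): 010100010
Gen 7 (rule 169): 001001000
Gen 8 (rule 146): 010110100
Gen 9 (rule 169): 001101001
Gen 10 (rule 146): 010000110

Answer: never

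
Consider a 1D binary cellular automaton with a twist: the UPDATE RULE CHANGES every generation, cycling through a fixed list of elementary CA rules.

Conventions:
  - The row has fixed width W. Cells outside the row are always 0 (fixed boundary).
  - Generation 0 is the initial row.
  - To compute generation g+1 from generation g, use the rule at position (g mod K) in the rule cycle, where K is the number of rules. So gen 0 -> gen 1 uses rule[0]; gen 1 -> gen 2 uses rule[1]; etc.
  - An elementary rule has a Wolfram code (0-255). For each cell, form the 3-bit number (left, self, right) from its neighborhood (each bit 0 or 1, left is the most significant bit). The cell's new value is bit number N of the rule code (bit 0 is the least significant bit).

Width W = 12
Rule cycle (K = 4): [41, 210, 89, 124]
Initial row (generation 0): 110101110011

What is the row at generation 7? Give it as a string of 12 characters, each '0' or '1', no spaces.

Gen 0: 110101110011
Gen 1 (rule 41): 101011000010
Gen 2 (rule 210): 000001100101
Gen 3 (rule 89): 111101110000
Gen 4 (rule 124): 100111011000
Gen 5 (rule 41): 000100110011
Gen 6 (rule 210): 001011011101
Gen 7 (rule 89): 100011010100

Answer: 100011010100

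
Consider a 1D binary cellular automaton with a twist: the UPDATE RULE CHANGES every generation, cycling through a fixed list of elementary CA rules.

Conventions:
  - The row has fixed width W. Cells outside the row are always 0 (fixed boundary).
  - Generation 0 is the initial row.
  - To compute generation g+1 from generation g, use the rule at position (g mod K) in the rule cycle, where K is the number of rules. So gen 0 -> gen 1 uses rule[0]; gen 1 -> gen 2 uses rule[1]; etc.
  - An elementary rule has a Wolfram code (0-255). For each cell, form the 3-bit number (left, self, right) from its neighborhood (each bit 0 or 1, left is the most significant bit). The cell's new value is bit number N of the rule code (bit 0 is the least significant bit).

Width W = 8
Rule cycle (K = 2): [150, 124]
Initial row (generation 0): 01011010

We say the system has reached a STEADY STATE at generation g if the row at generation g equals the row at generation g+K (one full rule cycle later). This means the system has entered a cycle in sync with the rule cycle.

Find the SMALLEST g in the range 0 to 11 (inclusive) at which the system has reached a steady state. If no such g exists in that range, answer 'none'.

Gen 0: 01011010
Gen 1 (rule 150): 11000011
Gen 2 (rule 124): 11100011
Gen 3 (rule 150): 01010100
Gen 4 (rule 124): 01111110
Gen 5 (rule 150): 10111101
Gen 6 (rule 124): 11100111
Gen 7 (rule 150): 01011010
Gen 8 (rule 124): 01111111
Gen 9 (rule 150): 10111110
Gen 10 (rule 124): 11100011
Gen 11 (rule 150): 01010100
Gen 12 (rule 124): 01111110
Gen 13 (rule 150): 10111101

Answer: none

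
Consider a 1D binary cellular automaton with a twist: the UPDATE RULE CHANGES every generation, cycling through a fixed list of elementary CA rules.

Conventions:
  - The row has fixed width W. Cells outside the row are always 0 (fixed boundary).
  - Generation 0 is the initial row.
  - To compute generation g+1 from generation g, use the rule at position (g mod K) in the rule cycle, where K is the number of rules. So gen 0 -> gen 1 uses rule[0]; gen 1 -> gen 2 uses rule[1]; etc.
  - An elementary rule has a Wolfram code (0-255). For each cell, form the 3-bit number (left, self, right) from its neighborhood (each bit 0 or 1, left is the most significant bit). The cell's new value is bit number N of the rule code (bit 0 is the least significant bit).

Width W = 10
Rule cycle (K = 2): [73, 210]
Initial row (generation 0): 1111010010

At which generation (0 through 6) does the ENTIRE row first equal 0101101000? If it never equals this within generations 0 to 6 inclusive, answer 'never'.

Gen 0: 1111010010
Gen 1 (rule 73): 1001000000
Gen 2 (rule 210): 0110100000
Gen 3 (rule 73): 0110001111
Gen 4 (rule 210): 1011010111
Gen 5 (rule 73): 0011000101
Gen 6 (rule 210): 0101101000

Answer: 6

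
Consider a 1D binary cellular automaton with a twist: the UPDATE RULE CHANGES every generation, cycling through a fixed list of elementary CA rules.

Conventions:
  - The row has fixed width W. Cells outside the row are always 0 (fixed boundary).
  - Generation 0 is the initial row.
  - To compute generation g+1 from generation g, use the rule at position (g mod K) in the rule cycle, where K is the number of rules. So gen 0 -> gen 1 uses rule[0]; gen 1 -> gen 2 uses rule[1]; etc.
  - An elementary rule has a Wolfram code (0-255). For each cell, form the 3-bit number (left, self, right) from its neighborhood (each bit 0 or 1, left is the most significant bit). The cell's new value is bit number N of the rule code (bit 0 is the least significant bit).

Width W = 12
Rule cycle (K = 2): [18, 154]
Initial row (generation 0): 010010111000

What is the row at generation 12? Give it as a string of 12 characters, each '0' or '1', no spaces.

Answer: 100010000010

Derivation:
Gen 0: 010010111000
Gen 1 (rule 18): 101100000100
Gen 2 (rule 154): 001010001010
Gen 3 (rule 18): 010001010001
Gen 4 (rule 154): 101010001010
Gen 5 (rule 18): 000001010001
Gen 6 (rule 154): 000010001010
Gen 7 (rule 18): 000101010001
Gen 8 (rule 154): 001000001010
Gen 9 (rule 18): 010100010001
Gen 10 (rule 154): 100010101010
Gen 11 (rule 18): 010100000001
Gen 12 (rule 154): 100010000010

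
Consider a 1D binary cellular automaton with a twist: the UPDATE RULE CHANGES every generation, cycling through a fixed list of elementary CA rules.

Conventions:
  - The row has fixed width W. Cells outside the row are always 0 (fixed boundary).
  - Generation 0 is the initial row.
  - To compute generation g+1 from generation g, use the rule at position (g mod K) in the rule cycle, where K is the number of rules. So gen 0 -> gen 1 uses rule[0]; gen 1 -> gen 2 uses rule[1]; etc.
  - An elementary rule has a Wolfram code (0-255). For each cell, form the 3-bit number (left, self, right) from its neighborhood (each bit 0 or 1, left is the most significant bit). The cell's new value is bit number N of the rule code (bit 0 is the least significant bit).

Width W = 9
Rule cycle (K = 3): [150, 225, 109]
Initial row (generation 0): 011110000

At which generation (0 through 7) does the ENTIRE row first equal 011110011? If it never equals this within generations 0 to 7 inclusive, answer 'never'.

Answer: 3

Derivation:
Gen 0: 011110000
Gen 1 (rule 150): 101101000
Gen 2 (rule 225): 010110011
Gen 3 (rule 109): 011110011
Gen 4 (rule 150): 101101100
Gen 5 (rule 225): 010110101
Gen 6 (rule 109): 011111111
Gen 7 (rule 150): 101111110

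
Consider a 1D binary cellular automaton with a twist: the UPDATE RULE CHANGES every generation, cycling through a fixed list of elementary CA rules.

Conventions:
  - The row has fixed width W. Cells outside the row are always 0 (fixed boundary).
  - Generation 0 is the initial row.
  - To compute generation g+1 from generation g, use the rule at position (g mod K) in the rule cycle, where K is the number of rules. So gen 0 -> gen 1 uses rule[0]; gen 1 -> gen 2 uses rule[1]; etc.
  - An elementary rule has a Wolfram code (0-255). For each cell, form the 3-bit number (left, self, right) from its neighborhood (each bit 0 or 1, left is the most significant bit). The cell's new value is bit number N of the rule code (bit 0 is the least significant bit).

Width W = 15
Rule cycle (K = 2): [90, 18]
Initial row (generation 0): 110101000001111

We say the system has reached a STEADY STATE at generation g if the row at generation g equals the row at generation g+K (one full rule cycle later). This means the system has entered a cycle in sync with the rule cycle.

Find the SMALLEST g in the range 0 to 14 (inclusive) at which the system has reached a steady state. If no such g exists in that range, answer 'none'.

Gen 0: 110101000001111
Gen 1 (rule 90): 110000100011001
Gen 2 (rule 18): 001001010100110
Gen 3 (rule 90): 010110000011111
Gen 4 (rule 18): 100001000100000
Gen 5 (rule 90): 010010101010000
Gen 6 (rule 18): 101100000001000
Gen 7 (rule 90): 001110000010100
Gen 8 (rule 18): 010001000100010
Gen 9 (rule 90): 101010101010101
Gen 10 (rule 18): 000000000000000
Gen 11 (rule 90): 000000000000000
Gen 12 (rule 18): 000000000000000
Gen 13 (rule 90): 000000000000000
Gen 14 (rule 18): 000000000000000
Gen 15 (rule 90): 000000000000000
Gen 16 (rule 18): 000000000000000

Answer: 10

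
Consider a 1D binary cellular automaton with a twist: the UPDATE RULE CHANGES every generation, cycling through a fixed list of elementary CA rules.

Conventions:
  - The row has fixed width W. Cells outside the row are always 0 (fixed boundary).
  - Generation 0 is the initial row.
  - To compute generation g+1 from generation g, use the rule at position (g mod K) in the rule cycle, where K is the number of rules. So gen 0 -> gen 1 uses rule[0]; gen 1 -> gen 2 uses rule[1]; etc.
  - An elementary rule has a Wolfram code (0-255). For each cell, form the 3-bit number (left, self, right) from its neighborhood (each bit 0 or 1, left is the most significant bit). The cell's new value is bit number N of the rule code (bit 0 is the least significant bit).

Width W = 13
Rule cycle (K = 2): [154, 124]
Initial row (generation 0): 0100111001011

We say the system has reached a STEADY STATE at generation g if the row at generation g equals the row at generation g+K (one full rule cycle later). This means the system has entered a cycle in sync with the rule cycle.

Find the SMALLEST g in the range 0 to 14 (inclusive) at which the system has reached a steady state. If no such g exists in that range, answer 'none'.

Answer: 11

Derivation:
Gen 0: 0100111001011
Gen 1 (rule 154): 1011110110010
Gen 2 (rule 124): 1110011111011
Gen 3 (rule 154): 1101111110010
Gen 4 (rule 124): 1111000011011
Gen 5 (rule 154): 1110100110010
Gen 6 (rule 124): 1011110111011
Gen 7 (rule 154): 0011100110010
Gen 8 (rule 124): 0010110111011
Gen 9 (rule 154): 0100100110010
Gen 10 (rule 124): 0110110111011
Gen 11 (rule 154): 1100100110010
Gen 12 (rule 124): 1110110111011
Gen 13 (rule 154): 1100100110010
Gen 14 (rule 124): 1110110111011
Gen 15 (rule 154): 1100100110010
Gen 16 (rule 124): 1110110111011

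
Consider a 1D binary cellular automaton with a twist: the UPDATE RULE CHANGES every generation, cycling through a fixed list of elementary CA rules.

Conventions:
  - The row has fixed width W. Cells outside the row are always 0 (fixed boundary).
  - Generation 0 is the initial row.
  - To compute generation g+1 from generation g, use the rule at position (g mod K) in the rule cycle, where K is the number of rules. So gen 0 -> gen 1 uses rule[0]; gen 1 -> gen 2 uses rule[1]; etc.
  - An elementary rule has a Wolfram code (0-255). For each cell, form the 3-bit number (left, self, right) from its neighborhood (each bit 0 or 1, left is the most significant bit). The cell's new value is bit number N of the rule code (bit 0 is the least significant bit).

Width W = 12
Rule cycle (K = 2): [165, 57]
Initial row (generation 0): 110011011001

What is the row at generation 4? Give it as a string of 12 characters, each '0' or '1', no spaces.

Answer: 010011100100

Derivation:
Gen 0: 110011011001
Gen 1 (rule 165): 000000100001
Gen 2 (rule 57): 111110011100
Gen 3 (rule 165): 011100001001
Gen 4 (rule 57): 010011100100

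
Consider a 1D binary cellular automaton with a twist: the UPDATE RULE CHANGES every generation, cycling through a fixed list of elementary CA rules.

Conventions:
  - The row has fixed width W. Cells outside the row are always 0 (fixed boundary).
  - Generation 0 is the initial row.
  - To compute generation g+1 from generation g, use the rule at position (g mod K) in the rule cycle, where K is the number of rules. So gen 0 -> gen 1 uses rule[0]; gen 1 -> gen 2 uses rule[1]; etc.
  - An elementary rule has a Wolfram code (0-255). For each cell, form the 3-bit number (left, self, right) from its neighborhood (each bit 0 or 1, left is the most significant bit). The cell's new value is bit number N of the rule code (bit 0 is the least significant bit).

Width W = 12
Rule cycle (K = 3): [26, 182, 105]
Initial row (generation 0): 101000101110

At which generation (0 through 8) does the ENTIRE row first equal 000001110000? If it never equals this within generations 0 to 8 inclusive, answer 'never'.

Gen 0: 101000101110
Gen 1 (rule 26): 000101001001
Gen 2 (rule 182): 001111111111
Gen 3 (rule 105): 101000000001
Gen 4 (rule 26): 000100000010
Gen 5 (rule 182): 001110000111
Gen 6 (rule 105): 101010110101
Gen 7 (rule 26): 000000100000
Gen 8 (rule 182): 000001110000

Answer: 8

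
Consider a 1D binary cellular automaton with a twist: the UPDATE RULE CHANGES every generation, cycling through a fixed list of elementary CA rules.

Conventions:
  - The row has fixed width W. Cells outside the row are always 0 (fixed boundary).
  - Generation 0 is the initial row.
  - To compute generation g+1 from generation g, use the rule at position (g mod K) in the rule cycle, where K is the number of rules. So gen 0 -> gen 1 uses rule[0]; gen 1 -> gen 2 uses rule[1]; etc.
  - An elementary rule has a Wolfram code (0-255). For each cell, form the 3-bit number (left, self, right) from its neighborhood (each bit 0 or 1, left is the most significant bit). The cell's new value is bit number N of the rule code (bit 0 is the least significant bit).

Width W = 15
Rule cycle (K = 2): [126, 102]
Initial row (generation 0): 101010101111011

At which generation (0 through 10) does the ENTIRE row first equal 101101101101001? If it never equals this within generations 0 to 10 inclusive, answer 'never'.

Gen 0: 101010101111011
Gen 1 (rule 126): 111111111001111
Gen 2 (rule 102): 000000001010001
Gen 3 (rule 126): 000000011111011
Gen 4 (rule 102): 000000100001101
Gen 5 (rule 126): 000001110011111
Gen 6 (rule 102): 000010010100001
Gen 7 (rule 126): 000111111110011
Gen 8 (rule 102): 001000000010101
Gen 9 (rule 126): 011100000111111
Gen 10 (rule 102): 100100001000001

Answer: never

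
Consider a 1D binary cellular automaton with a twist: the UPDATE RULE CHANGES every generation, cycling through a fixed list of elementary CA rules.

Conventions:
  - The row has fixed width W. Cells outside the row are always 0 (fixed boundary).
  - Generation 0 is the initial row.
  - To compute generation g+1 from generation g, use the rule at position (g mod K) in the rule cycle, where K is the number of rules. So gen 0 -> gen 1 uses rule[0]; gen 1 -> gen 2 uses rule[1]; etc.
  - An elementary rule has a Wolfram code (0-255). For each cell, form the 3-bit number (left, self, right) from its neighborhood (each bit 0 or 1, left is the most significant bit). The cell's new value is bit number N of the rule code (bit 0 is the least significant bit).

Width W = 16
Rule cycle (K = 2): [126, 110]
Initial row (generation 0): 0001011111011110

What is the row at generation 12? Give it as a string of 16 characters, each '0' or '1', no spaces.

Answer: 1000111100111111

Derivation:
Gen 0: 0001011111011110
Gen 1 (rule 126): 0011110001110011
Gen 2 (rule 110): 0110010011010111
Gen 3 (rule 126): 1111111111111101
Gen 4 (rule 110): 1000000000000111
Gen 5 (rule 126): 1100000000001101
Gen 6 (rule 110): 1100000000011111
Gen 7 (rule 126): 1110000000110001
Gen 8 (rule 110): 1010000001110011
Gen 9 (rule 126): 1111000011011111
Gen 10 (rule 110): 1001000111110001
Gen 11 (rule 126): 1111101100011011
Gen 12 (rule 110): 1000111100111111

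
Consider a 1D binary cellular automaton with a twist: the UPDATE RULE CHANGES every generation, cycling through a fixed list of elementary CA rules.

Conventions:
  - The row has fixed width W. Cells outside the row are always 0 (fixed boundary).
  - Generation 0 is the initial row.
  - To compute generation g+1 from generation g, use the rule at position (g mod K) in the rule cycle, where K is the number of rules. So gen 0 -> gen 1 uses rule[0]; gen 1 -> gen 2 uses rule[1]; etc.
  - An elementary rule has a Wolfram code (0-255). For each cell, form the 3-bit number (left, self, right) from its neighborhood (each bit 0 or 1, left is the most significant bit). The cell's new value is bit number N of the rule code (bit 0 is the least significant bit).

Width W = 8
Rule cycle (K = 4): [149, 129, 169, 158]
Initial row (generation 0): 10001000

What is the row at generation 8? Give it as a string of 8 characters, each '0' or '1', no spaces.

Answer: 10110111

Derivation:
Gen 0: 10001000
Gen 1 (rule 149): 11101111
Gen 2 (rule 129): 01000110
Gen 3 (rule 169): 00010100
Gen 4 (rule 158): 00110110
Gen 5 (rule 149): 10000001
Gen 6 (rule 129): 00111100
Gen 7 (rule 169): 10111001
Gen 8 (rule 158): 10110111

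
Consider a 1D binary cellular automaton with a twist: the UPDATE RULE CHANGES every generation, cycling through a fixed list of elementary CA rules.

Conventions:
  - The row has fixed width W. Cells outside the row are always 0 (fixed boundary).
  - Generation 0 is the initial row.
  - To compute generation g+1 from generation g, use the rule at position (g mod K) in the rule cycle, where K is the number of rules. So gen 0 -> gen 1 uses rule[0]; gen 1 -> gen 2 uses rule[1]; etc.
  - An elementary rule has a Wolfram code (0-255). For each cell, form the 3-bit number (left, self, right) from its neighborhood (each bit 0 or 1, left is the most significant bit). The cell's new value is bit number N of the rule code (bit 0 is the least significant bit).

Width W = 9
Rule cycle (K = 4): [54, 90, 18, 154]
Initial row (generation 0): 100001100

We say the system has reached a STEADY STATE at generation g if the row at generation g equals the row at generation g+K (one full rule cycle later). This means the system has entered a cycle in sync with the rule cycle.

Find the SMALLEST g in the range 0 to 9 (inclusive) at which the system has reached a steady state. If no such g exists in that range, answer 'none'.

Answer: 3

Derivation:
Gen 0: 100001100
Gen 1 (rule 54): 110010010
Gen 2 (rule 90): 111101101
Gen 3 (rule 18): 000000000
Gen 4 (rule 154): 000000000
Gen 5 (rule 54): 000000000
Gen 6 (rule 90): 000000000
Gen 7 (rule 18): 000000000
Gen 8 (rule 154): 000000000
Gen 9 (rule 54): 000000000
Gen 10 (rule 90): 000000000
Gen 11 (rule 18): 000000000
Gen 12 (rule 154): 000000000
Gen 13 (rule 54): 000000000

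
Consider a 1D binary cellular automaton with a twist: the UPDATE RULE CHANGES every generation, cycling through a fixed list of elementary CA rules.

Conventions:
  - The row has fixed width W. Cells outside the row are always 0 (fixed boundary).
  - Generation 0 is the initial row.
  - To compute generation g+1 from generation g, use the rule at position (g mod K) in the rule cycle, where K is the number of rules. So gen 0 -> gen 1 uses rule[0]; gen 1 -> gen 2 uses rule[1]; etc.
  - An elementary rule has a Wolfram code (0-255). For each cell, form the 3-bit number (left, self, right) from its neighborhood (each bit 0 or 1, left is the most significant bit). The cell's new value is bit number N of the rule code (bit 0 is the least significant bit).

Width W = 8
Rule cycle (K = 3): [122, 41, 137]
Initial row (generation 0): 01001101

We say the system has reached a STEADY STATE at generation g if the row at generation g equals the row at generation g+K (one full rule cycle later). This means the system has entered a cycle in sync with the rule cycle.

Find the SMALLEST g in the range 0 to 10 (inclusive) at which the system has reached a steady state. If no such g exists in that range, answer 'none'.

Answer: 2

Derivation:
Gen 0: 01001101
Gen 1 (rule 122): 10111110
Gen 2 (rule 41): 01100000
Gen 3 (rule 137): 01001111
Gen 4 (rule 122): 10111001
Gen 5 (rule 41): 01100000
Gen 6 (rule 137): 01001111
Gen 7 (rule 122): 10111001
Gen 8 (rule 41): 01100000
Gen 9 (rule 137): 01001111
Gen 10 (rule 122): 10111001
Gen 11 (rule 41): 01100000
Gen 12 (rule 137): 01001111
Gen 13 (rule 122): 10111001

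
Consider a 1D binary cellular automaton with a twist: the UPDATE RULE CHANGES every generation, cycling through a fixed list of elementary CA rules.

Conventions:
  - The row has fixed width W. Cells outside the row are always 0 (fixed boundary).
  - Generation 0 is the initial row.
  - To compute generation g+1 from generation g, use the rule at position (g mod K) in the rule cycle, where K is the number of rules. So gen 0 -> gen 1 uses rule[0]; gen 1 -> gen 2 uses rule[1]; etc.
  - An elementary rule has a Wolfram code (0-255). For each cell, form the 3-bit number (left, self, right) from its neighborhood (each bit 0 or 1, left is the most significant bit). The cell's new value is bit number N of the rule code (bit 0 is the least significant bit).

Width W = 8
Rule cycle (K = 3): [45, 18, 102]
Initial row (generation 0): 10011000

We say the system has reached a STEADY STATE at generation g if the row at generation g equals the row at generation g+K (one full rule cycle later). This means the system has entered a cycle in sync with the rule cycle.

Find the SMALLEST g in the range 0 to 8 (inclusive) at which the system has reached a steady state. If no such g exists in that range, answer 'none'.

Answer: 5

Derivation:
Gen 0: 10011000
Gen 1 (rule 45): 10010011
Gen 2 (rule 18): 01101100
Gen 3 (rule 102): 10110100
Gen 4 (rule 45): 11101101
Gen 5 (rule 18): 00000000
Gen 6 (rule 102): 00000000
Gen 7 (rule 45): 11111111
Gen 8 (rule 18): 00000000
Gen 9 (rule 102): 00000000
Gen 10 (rule 45): 11111111
Gen 11 (rule 18): 00000000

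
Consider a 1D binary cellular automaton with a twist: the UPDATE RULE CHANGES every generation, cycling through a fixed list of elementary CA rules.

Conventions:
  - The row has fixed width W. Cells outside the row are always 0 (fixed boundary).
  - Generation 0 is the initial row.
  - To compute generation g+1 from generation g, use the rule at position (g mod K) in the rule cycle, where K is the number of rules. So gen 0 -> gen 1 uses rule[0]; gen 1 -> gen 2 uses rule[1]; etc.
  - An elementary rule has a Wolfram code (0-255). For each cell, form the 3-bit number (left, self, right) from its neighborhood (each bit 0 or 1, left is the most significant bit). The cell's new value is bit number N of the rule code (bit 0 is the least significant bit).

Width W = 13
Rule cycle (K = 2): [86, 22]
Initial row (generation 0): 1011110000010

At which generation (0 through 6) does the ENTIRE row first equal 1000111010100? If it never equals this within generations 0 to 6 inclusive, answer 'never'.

Gen 0: 1011110000010
Gen 1 (rule 86): 1000011000111
Gen 2 (rule 22): 1100100101000
Gen 3 (rule 86): 0111111101100
Gen 4 (rule 22): 1000000000010
Gen 5 (rule 86): 1100000000111
Gen 6 (rule 22): 0010000001000

Answer: never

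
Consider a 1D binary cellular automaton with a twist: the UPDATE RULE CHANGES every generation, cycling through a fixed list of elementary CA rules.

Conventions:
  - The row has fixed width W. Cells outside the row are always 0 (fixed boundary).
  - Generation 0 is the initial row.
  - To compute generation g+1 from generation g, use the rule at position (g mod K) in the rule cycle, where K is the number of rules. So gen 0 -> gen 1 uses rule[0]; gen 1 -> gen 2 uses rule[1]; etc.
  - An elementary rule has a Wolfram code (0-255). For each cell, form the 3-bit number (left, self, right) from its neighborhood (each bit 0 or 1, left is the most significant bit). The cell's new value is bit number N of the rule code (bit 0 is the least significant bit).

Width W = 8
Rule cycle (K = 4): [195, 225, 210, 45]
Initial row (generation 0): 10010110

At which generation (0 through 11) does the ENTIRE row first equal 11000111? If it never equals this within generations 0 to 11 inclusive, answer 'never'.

Answer: never

Derivation:
Gen 0: 10010110
Gen 1 (rule 195): 00100010
Gen 2 (rule 225): 10001000
Gen 3 (rule 210): 01010100
Gen 4 (rule 45): 01111101
Gen 5 (rule 195): 10111100
Gen 6 (rule 225): 01011101
Gen 7 (rule 210): 10001100
Gen 8 (rule 45): 10101001
Gen 9 (rule 195): 00000010
Gen 10 (rule 225): 11111000
Gen 11 (rule 210): 01111100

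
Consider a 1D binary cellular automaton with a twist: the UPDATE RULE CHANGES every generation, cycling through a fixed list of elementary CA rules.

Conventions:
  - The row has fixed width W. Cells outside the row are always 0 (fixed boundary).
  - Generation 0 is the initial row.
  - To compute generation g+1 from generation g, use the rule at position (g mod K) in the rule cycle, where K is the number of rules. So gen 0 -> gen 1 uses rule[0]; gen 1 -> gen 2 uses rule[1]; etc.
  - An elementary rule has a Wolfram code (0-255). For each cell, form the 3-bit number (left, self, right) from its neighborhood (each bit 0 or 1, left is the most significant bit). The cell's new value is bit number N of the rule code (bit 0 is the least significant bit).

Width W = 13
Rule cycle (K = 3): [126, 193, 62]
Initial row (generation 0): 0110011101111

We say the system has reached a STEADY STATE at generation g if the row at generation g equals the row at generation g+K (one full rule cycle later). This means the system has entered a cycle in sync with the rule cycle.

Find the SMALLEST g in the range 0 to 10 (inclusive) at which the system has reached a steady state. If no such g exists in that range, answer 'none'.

Gen 0: 0110011101111
Gen 1 (rule 126): 1111110111001
Gen 2 (rule 193): 0111110011000
Gen 3 (rule 62): 1100001110100
Gen 4 (rule 126): 1110011011110
Gen 5 (rule 193): 0110001001110
Gen 6 (rule 62): 1101011111001
Gen 7 (rule 126): 1111110001111
Gen 8 (rule 193): 0111110100111
Gen 9 (rule 62): 1100001111100
Gen 10 (rule 126): 1110011000110
Gen 11 (rule 193): 0110001010010
Gen 12 (rule 62): 1101011111111
Gen 13 (rule 126): 1111110000001

Answer: none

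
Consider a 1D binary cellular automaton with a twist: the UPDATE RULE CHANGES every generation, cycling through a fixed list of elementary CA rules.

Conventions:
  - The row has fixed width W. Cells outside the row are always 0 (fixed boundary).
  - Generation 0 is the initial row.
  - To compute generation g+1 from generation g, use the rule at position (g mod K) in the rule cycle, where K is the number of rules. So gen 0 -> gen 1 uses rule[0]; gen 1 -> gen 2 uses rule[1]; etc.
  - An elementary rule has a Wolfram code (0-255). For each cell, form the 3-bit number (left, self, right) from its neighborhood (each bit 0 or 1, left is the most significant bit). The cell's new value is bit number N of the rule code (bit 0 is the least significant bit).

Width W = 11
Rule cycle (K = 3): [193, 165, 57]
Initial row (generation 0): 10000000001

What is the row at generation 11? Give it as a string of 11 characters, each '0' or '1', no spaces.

Answer: 11100100101

Derivation:
Gen 0: 10000000001
Gen 1 (rule 193): 00111111100
Gen 2 (rule 165): 10011111001
Gen 3 (rule 57): 01010000100
Gen 4 (rule 193): 00000110001
Gen 5 (rule 165): 11110000101
Gen 6 (rule 57): 10001110010
Gen 7 (rule 193): 00100110000
Gen 8 (rule 165): 10100000111
Gen 9 (rule 57): 01011110100
Gen 10 (rule 193): 00001110001
Gen 11 (rule 165): 11100100101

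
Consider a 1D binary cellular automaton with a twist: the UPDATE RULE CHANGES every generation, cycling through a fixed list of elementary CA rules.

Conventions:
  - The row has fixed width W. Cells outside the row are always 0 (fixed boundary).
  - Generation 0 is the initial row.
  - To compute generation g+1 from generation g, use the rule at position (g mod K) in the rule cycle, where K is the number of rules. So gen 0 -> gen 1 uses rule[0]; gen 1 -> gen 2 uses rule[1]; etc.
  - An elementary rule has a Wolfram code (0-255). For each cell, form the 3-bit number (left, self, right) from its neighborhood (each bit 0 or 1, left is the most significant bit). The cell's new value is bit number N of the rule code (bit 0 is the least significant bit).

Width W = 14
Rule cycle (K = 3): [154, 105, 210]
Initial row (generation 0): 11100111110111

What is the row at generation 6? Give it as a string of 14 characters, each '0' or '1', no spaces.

Gen 0: 11100111110111
Gen 1 (rule 154): 11011111100110
Gen 2 (rule 105): 11110000100110
Gen 3 (rule 210): 01111001011011
Gen 4 (rule 154): 11110110010010
Gen 5 (rule 105): 10011110000000
Gen 6 (rule 210): 01101111000000

Answer: 01101111000000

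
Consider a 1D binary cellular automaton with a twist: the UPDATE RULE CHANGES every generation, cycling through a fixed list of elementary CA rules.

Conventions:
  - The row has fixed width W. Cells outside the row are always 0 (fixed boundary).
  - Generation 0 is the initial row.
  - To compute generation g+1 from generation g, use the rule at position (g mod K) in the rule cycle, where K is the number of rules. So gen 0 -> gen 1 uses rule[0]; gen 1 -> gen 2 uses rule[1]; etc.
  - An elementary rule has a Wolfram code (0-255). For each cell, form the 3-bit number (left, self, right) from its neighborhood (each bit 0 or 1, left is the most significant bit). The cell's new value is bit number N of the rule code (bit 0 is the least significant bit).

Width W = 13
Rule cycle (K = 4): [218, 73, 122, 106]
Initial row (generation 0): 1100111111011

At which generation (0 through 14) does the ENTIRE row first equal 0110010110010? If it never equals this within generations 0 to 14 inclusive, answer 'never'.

Gen 0: 1100111111011
Gen 1 (rule 218): 1111111111011
Gen 2 (rule 73): 1000000001011
Gen 3 (rule 122): 0100000010111
Gen 4 (rule 106): 1000000101101
Gen 5 (rule 218): 0100001001100
Gen 6 (rule 73): 0001100001101
Gen 7 (rule 122): 0011110011110
Gen 8 (rule 106): 0110010110010
Gen 9 (rule 218): 1111100111101
Gen 10 (rule 73): 1000100100100
Gen 11 (rule 122): 0101011011010
Gen 12 (rule 106): 1010111111100
Gen 13 (rule 218): 0000111111110
Gen 14 (rule 73): 1110100000010

Answer: 8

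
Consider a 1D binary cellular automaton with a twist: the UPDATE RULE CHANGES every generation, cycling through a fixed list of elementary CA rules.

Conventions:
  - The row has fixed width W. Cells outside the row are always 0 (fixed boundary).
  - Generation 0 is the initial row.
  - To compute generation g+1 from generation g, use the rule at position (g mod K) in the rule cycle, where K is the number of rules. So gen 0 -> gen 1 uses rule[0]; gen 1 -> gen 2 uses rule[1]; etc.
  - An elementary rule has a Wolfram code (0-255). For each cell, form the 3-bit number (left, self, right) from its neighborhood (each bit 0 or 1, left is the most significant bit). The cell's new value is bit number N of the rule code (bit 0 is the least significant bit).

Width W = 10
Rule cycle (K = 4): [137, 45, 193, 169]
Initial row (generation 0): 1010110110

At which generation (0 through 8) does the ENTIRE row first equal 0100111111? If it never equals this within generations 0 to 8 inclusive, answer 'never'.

Gen 0: 1010110110
Gen 1 (rule 137): 0000100100
Gen 2 (rule 45): 1110100101
Gen 3 (rule 193): 0110000000
Gen 4 (rule 169): 0100111111
Gen 5 (rule 137): 0000111110
Gen 6 (rule 45): 1110100000
Gen 7 (rule 193): 0110001111
Gen 8 (rule 169): 0100101110

Answer: 4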